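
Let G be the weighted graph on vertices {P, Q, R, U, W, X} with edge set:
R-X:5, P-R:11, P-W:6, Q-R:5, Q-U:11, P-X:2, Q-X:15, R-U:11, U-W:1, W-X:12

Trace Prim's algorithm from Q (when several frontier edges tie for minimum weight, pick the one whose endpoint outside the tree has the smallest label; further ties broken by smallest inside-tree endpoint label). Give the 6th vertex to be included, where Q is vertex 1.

Prim, starting at Q.
Step 1: cheapest edge leaving the tree is Q-R (5); add R.
Step 2: cheapest edge leaving the tree is R-X (5); add X.
Step 3: cheapest edge leaving the tree is P-X (2); add P.
Step 4: cheapest edge leaving the tree is P-W (6); add W.
Step 5: cheapest edge leaving the tree is U-W (1); add U.
Vertex order: Q, R, X, P, W, U. The 6th vertex is U.

U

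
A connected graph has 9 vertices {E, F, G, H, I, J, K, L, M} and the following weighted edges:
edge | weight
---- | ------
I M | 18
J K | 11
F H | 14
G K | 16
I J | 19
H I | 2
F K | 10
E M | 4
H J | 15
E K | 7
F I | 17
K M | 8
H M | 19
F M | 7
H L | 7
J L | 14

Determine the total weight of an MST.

Sort edges by weight, then run Kruskal:
H I (2): add — endpoints in different components.
E M (4): add — endpoints in different components.
E K (7): add — endpoints in different components.
F M (7): add — endpoints in different components.
H L (7): add — endpoints in different components.
K M (8): skip — K and M already connected.
F K (10): skip — F and K already connected.
J K (11): add — endpoints in different components.
F H (14): add — endpoints in different components.
J L (14): skip — J and L already connected.
H J (15): skip — H and J already connected.
G K (16): add — endpoints in different components.
MST edges: H I, E M, E K, F M, H L, J K, F H, G K; total weight 2+4+7+7+7+11+14+16 = 68.

68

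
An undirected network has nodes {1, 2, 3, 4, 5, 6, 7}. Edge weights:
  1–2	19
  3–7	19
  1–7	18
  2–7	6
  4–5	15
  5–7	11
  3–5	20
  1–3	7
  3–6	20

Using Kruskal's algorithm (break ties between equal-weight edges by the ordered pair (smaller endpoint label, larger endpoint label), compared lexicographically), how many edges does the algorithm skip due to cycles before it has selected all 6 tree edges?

3

Kruskal: consider edges lightest-first.
2–7 (6): add. Components now {1} {2,7} {3} {4} {5} {6}
1–3 (7): add. Components now {1,3} {2,7} {4} {5} {6}
5–7 (11): add. Components now {1,3} {2,5,7} {4} {6}
4–5 (15): add. Components now {1,3} {2,4,5,7} {6}
1–7 (18): add. Components now {1,2,3,4,5,7} {6}
1–2 (19): skip — 1 and 2 already connected.
3–7 (19): skip — 3 and 7 already connected.
3–5 (20): skip — 3 and 5 already connected.
3–6 (20): add. Components now {1,2,3,4,5,6,7}
Edges rejected before the tree was complete: 3.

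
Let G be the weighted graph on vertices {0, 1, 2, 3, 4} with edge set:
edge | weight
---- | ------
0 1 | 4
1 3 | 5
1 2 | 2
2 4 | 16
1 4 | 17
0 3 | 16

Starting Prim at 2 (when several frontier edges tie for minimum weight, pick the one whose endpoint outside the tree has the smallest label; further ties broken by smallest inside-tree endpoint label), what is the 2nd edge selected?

Prim's algorithm from 2:
Step 1: frontier [1 2 2, 2 4 16] → take 1 2 (2); add 1.
Step 2: frontier [0 1 4, 1 3 5, 1 4 17, 2 4 16] → take 0 1 (4); add 0.
Step 3: frontier [0 3 16, 1 3 5, 1 4 17, 2 4 16] → take 1 3 (5); add 3.
Step 4: frontier [1 4 17, 2 4 16] → take 2 4 (16); add 4.
The 2nd edge added is 0 1.

0-1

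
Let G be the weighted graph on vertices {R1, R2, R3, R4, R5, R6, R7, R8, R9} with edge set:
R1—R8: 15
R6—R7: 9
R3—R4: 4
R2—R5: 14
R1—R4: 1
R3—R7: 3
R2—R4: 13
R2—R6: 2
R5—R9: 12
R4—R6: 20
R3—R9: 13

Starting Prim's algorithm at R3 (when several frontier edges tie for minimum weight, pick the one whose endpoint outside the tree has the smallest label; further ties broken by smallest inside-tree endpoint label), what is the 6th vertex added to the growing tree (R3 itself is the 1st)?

R2

Prim's algorithm from R3:
Step 1: frontier [R3—R7 3, R3—R4 4, R3—R9 13] → take R3—R7 (3); add R7.
Step 2: frontier [R3—R4 4, R3—R9 13, R6—R7 9] → take R3—R4 (4); add R4.
Step 3: frontier [R3—R9 13, R1—R4 1, R2—R4 13, R4—R6 20, R6—R7 9] → take R1—R4 (1); add R1.
Step 4: frontier [R1—R8 15, R3—R9 13, R2—R4 13, R4—R6 20, R6—R7 9] → take R6—R7 (9); add R6.
Step 5: frontier [R1—R8 15, R3—R9 13, R2—R4 13, R2—R6 2] → take R2—R6 (2); add R2.
Step 6: frontier [R1—R8 15, R2—R5 14, R3—R9 13] → take R3—R9 (13); add R9.
Step 7: frontier [R1—R8 15, R2—R5 14, R5—R9 12] → take R5—R9 (12); add R5.
Step 8: frontier [R1—R8 15] → take R1—R8 (15); add R8.
Vertex order: R3, R7, R4, R1, R6, R2, R9, R5, R8. The 6th vertex is R2.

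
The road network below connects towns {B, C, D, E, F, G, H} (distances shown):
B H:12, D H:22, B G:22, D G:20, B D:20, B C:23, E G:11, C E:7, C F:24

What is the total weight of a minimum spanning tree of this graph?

94

Grow the tree from F using Prim:
Step 1: frontier [C F 24] → take C F (24); add C.
Step 2: frontier [C E 7, B C 23] → take C E (7); add E.
Step 3: frontier [B C 23, E G 11] → take E G (11); add G.
Step 4: frontier [B C 23, D G 20, B G 22] → take D G (20); add D.
Step 5: frontier [B C 23, B D 20, D H 22, B G 22] → take B D (20); add B.
Step 6: frontier [B H 12, D H 22] → take B H (12); add H.
MST edges: C F, C E, E G, D G, B D, B H; total weight 24+7+11+20+20+12 = 94.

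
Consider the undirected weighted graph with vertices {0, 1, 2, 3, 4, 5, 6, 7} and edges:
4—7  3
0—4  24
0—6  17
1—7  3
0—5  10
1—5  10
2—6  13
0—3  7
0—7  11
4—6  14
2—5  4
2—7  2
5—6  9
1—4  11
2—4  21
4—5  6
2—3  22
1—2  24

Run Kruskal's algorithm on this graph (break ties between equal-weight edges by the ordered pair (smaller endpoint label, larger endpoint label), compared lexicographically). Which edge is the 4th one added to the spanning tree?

2-5

Sort edges by weight, then run Kruskal:
2—7 (2): add — endpoints in different components.
1—7 (3): add — endpoints in different components.
4—7 (3): add — endpoints in different components.
2—5 (4): add — endpoints in different components.
4—5 (6): skip — 4 and 5 already connected.
0—3 (7): add — endpoints in different components.
5—6 (9): add — endpoints in different components.
0—5 (10): add — endpoints in different components.
The 4th edge added is 2—5.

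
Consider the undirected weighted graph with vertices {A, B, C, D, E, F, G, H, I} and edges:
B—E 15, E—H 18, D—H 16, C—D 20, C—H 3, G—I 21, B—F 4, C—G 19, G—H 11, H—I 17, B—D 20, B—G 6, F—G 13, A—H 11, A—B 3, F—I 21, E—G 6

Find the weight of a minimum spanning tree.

66

Sort edges by weight, then run Kruskal:
A—B (3): add — endpoints in different components.
C—H (3): add — endpoints in different components.
B—F (4): add — endpoints in different components.
B—G (6): add — endpoints in different components.
E—G (6): add — endpoints in different components.
A—H (11): add — endpoints in different components.
G—H (11): skip — G and H already connected.
F—G (13): skip — F and G already connected.
B—E (15): skip — B and E already connected.
D—H (16): add — endpoints in different components.
H—I (17): add — endpoints in different components.
MST edges: A—B, C—H, B—F, B—G, E—G, A—H, D—H, H—I; total weight 3+3+4+6+6+11+16+17 = 66.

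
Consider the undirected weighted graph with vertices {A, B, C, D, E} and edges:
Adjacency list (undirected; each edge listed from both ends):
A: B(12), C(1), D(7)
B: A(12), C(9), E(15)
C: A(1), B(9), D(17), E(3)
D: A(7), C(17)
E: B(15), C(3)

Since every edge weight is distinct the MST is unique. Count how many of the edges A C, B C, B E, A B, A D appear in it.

Kruskal: consider edges lightest-first.
A C (1): add — endpoints in different components.
C E (3): add — endpoints in different components.
A D (7): add — endpoints in different components.
B C (9): add — endpoints in different components.
MST edge set: {A C, C E, A D, B C}.
Of the listed edges, {A C, B C, A D} are in the MST → 3.

3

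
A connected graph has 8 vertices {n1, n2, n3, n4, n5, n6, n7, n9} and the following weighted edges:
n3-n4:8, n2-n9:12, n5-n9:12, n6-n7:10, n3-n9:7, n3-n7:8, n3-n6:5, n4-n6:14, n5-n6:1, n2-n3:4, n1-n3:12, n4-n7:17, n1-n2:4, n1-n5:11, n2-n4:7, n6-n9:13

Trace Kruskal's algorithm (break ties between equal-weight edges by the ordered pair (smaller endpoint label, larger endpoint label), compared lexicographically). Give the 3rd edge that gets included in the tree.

n2-n3

Kruskal's algorithm — process edges by increasing weight (ties by edge label):
n5-n6 (1): add — endpoints in different components.
n1-n2 (4): add — endpoints in different components.
n2-n3 (4): add — endpoints in different components.
n3-n6 (5): add — endpoints in different components.
n2-n4 (7): add — endpoints in different components.
n3-n9 (7): add — endpoints in different components.
n3-n4 (8): skip — n4 and n3 already connected.
n3-n7 (8): add — endpoints in different components.
The 3rd edge added is n2-n3.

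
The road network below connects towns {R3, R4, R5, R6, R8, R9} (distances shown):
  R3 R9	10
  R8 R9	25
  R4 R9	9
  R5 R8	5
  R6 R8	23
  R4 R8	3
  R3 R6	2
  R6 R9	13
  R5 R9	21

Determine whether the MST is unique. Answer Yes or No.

Kruskal: consider edges lightest-first.
R3 R6 (2): add. Components now {R8} {R4} {R5} {R9} {R3,R6}
R4 R8 (3): add. Components now {R4,R8} {R5} {R9} {R3,R6}
R5 R8 (5): add. Components now {R4,R5,R8} {R9} {R3,R6}
R4 R9 (9): add. Components now {R4,R5,R8,R9} {R3,R6}
R3 R9 (10): add. Components now {R3,R4,R5,R6,R8,R9}
Every non-tree edge has weight strictly greater than the heaviest edge on the tree path between its endpoints, so the MST is unique.

Yes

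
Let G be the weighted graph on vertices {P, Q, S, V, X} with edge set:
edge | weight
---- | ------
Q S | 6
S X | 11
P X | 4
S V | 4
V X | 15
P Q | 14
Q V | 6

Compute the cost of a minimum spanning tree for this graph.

Kruskal's algorithm — process edges by increasing weight (ties by edge label):
P X (4): add — endpoints in different components.
S V (4): add — endpoints in different components.
Q S (6): add — endpoints in different components.
Q V (6): skip — Q and V already connected.
S X (11): add — endpoints in different components.
MST edges: P X, S V, Q S, S X; total weight 4+4+6+11 = 25.

25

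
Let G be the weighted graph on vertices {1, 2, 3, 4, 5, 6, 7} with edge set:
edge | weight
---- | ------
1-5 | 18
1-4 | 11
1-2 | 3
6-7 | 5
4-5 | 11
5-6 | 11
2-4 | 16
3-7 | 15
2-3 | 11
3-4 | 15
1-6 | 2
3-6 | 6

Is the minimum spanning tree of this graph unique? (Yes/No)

Sort edges by weight, then run Kruskal:
1-6 (2): add. Components now {1,6} {2} {3} {4} {5} {7}
1-2 (3): add. Components now {1,2,6} {3} {4} {5} {7}
6-7 (5): add. Components now {1,2,6,7} {3} {4} {5}
3-6 (6): add. Components now {1,2,3,6,7} {4} {5}
1-4 (11): add. Components now {1,2,3,4,6,7} {5}
2-3 (11): skip — 2 and 3 already connected.
4-5 (11): add. Components now {1,2,3,4,5,6,7}
Non-tree edge 5-6 has weight 11, equal to the heaviest edge on its tree cycle — swapping gives another MST of the same weight. Not unique.

No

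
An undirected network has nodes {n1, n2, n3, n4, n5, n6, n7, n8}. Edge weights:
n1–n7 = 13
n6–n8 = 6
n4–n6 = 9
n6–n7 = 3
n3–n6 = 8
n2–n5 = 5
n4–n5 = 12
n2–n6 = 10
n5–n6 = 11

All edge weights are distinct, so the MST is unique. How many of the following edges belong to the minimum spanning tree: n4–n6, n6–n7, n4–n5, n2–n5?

3

Sort edges by weight, then run Kruskal:
n6–n7 (3): add — endpoints in different components.
n2–n5 (5): add — endpoints in different components.
n6–n8 (6): add — endpoints in different components.
n3–n6 (8): add — endpoints in different components.
n4–n6 (9): add — endpoints in different components.
n2–n6 (10): add — endpoints in different components.
n5–n6 (11): skip — n5 and n6 already connected.
n4–n5 (12): skip — n5 and n4 already connected.
n1–n7 (13): add — endpoints in different components.
MST edge set: {n6–n7, n2–n5, n6–n8, n3–n6, n4–n6, n2–n6, n1–n7}.
Of the listed edges, {n4–n6, n6–n7, n2–n5} are in the MST → 3.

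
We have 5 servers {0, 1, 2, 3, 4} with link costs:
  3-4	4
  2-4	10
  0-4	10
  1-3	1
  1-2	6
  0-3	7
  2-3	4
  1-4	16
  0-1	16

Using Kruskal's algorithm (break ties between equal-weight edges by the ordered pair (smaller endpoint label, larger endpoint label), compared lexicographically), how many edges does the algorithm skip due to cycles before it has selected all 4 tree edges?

Kruskal: consider edges lightest-first.
1-3 (1): add — endpoints in different components.
2-3 (4): add — endpoints in different components.
3-4 (4): add — endpoints in different components.
1-2 (6): skip — 1 and 2 already connected.
0-3 (7): add — endpoints in different components.
Edges rejected before the tree was complete: 1.

1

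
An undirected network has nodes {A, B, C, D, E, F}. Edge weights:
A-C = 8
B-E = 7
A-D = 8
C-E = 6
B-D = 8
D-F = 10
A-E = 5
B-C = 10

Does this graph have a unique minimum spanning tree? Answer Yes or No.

No

Kruskal: consider edges lightest-first.
A-E (5): add — endpoints in different components.
C-E (6): add — endpoints in different components.
B-E (7): add — endpoints in different components.
A-C (8): skip — A and C already connected.
A-D (8): add — endpoints in different components.
B-D (8): skip — B and D already connected.
B-C (10): skip — B and C already connected.
D-F (10): add — endpoints in different components.
Non-tree edge B-D has weight 8, equal to the heaviest edge on its tree cycle — swapping gives another MST of the same weight. Not unique.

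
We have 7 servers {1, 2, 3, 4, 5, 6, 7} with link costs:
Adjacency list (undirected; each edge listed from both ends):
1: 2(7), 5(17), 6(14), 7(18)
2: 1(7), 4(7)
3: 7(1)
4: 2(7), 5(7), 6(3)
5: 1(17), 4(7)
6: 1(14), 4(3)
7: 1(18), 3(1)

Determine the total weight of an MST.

43

Prim's algorithm from 4:
Step 1: cheapest edge leaving the tree is 4-6 (3); add 6.
Step 2: cheapest edge leaving the tree is 2-4 (7); add 2.
Step 3: cheapest edge leaving the tree is 1-2 (7); add 1.
Step 4: cheapest edge leaving the tree is 4-5 (7); add 5.
Step 5: cheapest edge leaving the tree is 1-7 (18); add 7.
Step 6: cheapest edge leaving the tree is 3-7 (1); add 3.
MST edges: 4-6, 2-4, 1-2, 4-5, 1-7, 3-7; total weight 3+7+7+7+18+1 = 43.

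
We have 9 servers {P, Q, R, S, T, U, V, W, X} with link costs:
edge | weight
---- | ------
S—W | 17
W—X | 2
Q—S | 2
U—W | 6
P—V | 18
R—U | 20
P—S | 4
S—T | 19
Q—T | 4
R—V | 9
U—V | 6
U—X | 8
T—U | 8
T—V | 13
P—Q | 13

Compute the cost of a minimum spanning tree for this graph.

41

Kruskal's algorithm — process edges by increasing weight (ties by edge label):
Q—S (2): add — endpoints in different components.
W—X (2): add — endpoints in different components.
P—S (4): add — endpoints in different components.
Q—T (4): add — endpoints in different components.
U—V (6): add — endpoints in different components.
U—W (6): add — endpoints in different components.
T—U (8): add — endpoints in different components.
U—X (8): skip — U and X already connected.
R—V (9): add — endpoints in different components.
MST edges: Q—S, W—X, P—S, Q—T, U—V, U—W, T—U, R—V; total weight 2+2+4+4+6+6+8+9 = 41.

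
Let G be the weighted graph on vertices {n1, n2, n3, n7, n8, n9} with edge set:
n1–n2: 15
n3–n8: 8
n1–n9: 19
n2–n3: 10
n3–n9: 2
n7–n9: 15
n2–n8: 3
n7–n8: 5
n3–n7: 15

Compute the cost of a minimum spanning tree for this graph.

33

Kruskal's algorithm — process edges by increasing weight (ties by edge label):
n3–n9 (2): add — endpoints in different components.
n2–n8 (3): add — endpoints in different components.
n7–n8 (5): add — endpoints in different components.
n3–n8 (8): add — endpoints in different components.
n2–n3 (10): skip — n3 and n2 already connected.
n1–n2 (15): add — endpoints in different components.
MST edges: n3–n9, n2–n8, n7–n8, n3–n8, n1–n2; total weight 2+3+5+8+15 = 33.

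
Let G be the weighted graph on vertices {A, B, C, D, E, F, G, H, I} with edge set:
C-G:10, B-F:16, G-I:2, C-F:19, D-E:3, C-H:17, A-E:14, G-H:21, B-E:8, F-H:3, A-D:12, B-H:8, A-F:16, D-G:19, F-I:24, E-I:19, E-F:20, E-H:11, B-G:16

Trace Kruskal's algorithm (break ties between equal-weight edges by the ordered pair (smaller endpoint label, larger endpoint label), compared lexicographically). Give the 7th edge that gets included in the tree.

A-D

Kruskal's algorithm — process edges by increasing weight (ties by edge label):
G-I (2): add — endpoints in different components.
D-E (3): add — endpoints in different components.
F-H (3): add — endpoints in different components.
B-E (8): add — endpoints in different components.
B-H (8): add — endpoints in different components.
C-G (10): add — endpoints in different components.
E-H (11): skip — E and H already connected.
A-D (12): add — endpoints in different components.
A-E (14): skip — A and E already connected.
A-F (16): skip — A and F already connected.
B-F (16): skip — B and F already connected.
B-G (16): add — endpoints in different components.
The 7th edge added is A-D.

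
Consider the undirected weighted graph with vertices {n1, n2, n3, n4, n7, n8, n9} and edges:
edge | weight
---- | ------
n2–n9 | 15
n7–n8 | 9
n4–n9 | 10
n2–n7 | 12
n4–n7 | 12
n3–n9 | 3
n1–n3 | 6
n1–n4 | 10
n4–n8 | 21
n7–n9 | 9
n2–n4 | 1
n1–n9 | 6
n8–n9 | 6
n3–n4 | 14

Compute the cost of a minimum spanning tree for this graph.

35

Sort edges by weight, then run Kruskal:
n2–n4 (1): add. Components now {n7} {n1} {n9} {n2,n4} {n8} {n3}
n3–n9 (3): add. Components now {n7} {n1} {n3,n9} {n2,n4} {n8}
n1–n3 (6): add. Components now {n7} {n1,n3,n9} {n2,n4} {n8}
n1–n9 (6): skip — n1 and n9 already connected.
n8–n9 (6): add. Components now {n7} {n1,n3,n8,n9} {n2,n4}
n7–n8 (9): add. Components now {n1,n3,n7,n8,n9} {n2,n4}
n7–n9 (9): skip — n7 and n9 already connected.
n1–n4 (10): add. Components now {n1,n2,n3,n4,n7,n8,n9}
MST edges: n2–n4, n3–n9, n1–n3, n8–n9, n7–n8, n1–n4; total weight 1+3+6+6+9+10 = 35.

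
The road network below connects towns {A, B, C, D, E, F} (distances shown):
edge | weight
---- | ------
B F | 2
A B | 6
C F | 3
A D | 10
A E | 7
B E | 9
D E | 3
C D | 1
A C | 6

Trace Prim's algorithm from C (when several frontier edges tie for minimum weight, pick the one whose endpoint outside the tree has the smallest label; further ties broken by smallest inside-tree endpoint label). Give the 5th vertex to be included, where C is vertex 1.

B

Prim, starting at C.
Step 1: cheapest edge leaving the tree is C D (1); add D.
Step 2: cheapest edge leaving the tree is D E (3); add E.
Step 3: cheapest edge leaving the tree is C F (3); add F.
Step 4: cheapest edge leaving the tree is B F (2); add B.
Step 5: cheapest edge leaving the tree is A B (6); add A.
Vertex order: C, D, E, F, B, A. The 5th vertex is B.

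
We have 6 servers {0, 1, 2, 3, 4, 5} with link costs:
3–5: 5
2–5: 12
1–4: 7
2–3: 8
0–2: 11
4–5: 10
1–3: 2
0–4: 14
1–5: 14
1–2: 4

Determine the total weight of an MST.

Prim's algorithm from 3:
Step 1: frontier [1–3 2, 3–5 5, 2–3 8] → take 1–3 (2); add 1.
Step 2: frontier [1–2 4, 1–4 7, 1–5 14, 3–5 5, 2–3 8] → take 1–2 (4); add 2.
Step 3: frontier [1–4 7, 1–5 14, 0–2 11, 2–5 12, 3–5 5] → take 3–5 (5); add 5.
Step 4: frontier [1–4 7, 0–2 11, 4–5 10] → take 1–4 (7); add 4.
Step 5: frontier [0–2 11, 0–4 14] → take 0–2 (11); add 0.
MST edges: 1–3, 1–2, 3–5, 1–4, 0–2; total weight 2+4+5+7+11 = 29.

29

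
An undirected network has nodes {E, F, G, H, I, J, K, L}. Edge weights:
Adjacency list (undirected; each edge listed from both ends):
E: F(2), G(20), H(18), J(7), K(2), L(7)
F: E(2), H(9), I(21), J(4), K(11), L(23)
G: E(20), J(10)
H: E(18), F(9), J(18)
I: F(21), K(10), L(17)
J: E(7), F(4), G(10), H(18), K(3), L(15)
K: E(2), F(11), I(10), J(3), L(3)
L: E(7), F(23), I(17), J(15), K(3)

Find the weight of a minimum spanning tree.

Grow the tree from E using Prim:
Step 1: cheapest edge leaving the tree is E–F (2); add F.
Step 2: cheapest edge leaving the tree is E–K (2); add K.
Step 3: cheapest edge leaving the tree is J–K (3); add J.
Step 4: cheapest edge leaving the tree is K–L (3); add L.
Step 5: cheapest edge leaving the tree is F–H (9); add H.
Step 6: cheapest edge leaving the tree is G–J (10); add G.
Step 7: cheapest edge leaving the tree is I–K (10); add I.
MST edges: E–F, E–K, J–K, K–L, F–H, G–J, I–K; total weight 2+2+3+3+9+10+10 = 39.

39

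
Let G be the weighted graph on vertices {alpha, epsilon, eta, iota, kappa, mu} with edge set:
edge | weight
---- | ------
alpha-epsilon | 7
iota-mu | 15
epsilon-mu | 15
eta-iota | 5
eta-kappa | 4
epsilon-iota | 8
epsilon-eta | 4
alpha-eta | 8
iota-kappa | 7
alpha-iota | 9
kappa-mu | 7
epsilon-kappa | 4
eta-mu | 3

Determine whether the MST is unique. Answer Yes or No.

Kruskal: consider edges lightest-first.
eta-mu (3): add — endpoints in different components.
epsilon-eta (4): add — endpoints in different components.
epsilon-kappa (4): add — endpoints in different components.
eta-kappa (4): skip — eta and kappa already connected.
eta-iota (5): add — endpoints in different components.
alpha-epsilon (7): add — endpoints in different components.
Non-tree edge eta-kappa has weight 4, equal to the heaviest edge on its tree cycle — swapping gives another MST of the same weight. Not unique.

No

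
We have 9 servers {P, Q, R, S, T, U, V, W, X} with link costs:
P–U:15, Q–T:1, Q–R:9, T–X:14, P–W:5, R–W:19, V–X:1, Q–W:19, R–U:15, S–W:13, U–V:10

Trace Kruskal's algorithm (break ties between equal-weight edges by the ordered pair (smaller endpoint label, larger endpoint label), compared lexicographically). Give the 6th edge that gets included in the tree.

S-W

Sort edges by weight, then run Kruskal:
Q–T (1): add — endpoints in different components.
V–X (1): add — endpoints in different components.
P–W (5): add — endpoints in different components.
Q–R (9): add — endpoints in different components.
U–V (10): add — endpoints in different components.
S–W (13): add — endpoints in different components.
T–X (14): add — endpoints in different components.
P–U (15): add — endpoints in different components.
The 6th edge added is S–W.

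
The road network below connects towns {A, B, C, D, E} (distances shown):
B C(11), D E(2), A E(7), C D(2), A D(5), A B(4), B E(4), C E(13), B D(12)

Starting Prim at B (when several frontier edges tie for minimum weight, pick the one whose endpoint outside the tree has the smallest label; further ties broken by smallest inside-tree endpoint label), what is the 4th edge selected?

Prim's algorithm from B:
Step 1: frontier [A B 4, B E 4, B C 11, B D 12] → take A B (4); add A.
Step 2: frontier [A D 5, A E 7, B E 4, B C 11, B D 12] → take B E (4); add E.
Step 3: frontier [A D 5, B C 11, B D 12, D E 2, C E 13] → take D E (2); add D.
Step 4: frontier [B C 11, C D 2, C E 13] → take C D (2); add C.
The 4th edge added is C D.

C-D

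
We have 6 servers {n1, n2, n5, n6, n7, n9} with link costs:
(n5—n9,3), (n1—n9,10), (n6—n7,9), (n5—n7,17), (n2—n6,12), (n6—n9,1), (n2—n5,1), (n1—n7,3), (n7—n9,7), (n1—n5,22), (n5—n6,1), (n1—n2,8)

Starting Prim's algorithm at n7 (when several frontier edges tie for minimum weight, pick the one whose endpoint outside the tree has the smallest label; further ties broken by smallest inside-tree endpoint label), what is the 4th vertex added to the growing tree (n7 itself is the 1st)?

Grow the tree from n7 using Prim:
Step 1: cheapest edge leaving the tree is n1—n7 (3); add n1.
Step 2: cheapest edge leaving the tree is n7—n9 (7); add n9.
Step 3: cheapest edge leaving the tree is n6—n9 (1); add n6.
Step 4: cheapest edge leaving the tree is n5—n6 (1); add n5.
Step 5: cheapest edge leaving the tree is n2—n5 (1); add n2.
Vertex order: n7, n1, n9, n6, n5, n2. The 4th vertex is n6.

n6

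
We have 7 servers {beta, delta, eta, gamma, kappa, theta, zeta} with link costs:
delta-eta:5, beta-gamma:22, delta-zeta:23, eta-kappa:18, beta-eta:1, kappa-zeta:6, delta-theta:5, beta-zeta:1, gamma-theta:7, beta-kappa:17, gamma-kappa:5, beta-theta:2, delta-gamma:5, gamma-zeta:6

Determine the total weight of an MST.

Grow the tree from beta using Prim:
Step 1: cheapest edge leaving the tree is beta-eta (1); add eta.
Step 2: cheapest edge leaving the tree is beta-zeta (1); add zeta.
Step 3: cheapest edge leaving the tree is beta-theta (2); add theta.
Step 4: cheapest edge leaving the tree is delta-eta (5); add delta.
Step 5: cheapest edge leaving the tree is delta-gamma (5); add gamma.
Step 6: cheapest edge leaving the tree is gamma-kappa (5); add kappa.
MST edges: beta-eta, beta-zeta, beta-theta, delta-eta, delta-gamma, gamma-kappa; total weight 1+1+2+5+5+5 = 19.

19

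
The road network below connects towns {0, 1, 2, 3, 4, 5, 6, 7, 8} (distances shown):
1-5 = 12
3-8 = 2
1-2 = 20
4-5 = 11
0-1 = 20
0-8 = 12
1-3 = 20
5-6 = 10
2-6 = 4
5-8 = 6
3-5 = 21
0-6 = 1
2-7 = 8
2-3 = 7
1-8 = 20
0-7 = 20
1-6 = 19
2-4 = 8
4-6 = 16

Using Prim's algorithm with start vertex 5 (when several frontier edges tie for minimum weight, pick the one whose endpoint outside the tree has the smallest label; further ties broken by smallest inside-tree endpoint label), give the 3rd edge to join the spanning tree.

2-3

Prim's algorithm from 5:
Step 1: cheapest edge leaving the tree is 5-8 (6); add 8.
Step 2: cheapest edge leaving the tree is 3-8 (2); add 3.
Step 3: cheapest edge leaving the tree is 2-3 (7); add 2.
Step 4: cheapest edge leaving the tree is 2-6 (4); add 6.
Step 5: cheapest edge leaving the tree is 0-6 (1); add 0.
Step 6: cheapest edge leaving the tree is 2-4 (8); add 4.
Step 7: cheapest edge leaving the tree is 2-7 (8); add 7.
Step 8: cheapest edge leaving the tree is 1-5 (12); add 1.
The 3rd edge added is 2-3.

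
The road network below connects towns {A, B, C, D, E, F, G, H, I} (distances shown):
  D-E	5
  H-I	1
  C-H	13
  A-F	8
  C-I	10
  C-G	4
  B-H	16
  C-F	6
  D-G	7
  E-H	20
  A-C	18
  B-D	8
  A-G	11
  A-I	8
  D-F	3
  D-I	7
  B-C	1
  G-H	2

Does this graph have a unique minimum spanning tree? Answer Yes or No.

Sort edges by weight, then run Kruskal:
B-C (1): add — endpoints in different components.
H-I (1): add — endpoints in different components.
G-H (2): add — endpoints in different components.
D-F (3): add — endpoints in different components.
C-G (4): add — endpoints in different components.
D-E (5): add — endpoints in different components.
C-F (6): add — endpoints in different components.
D-G (7): skip — D and G already connected.
D-I (7): skip — D and I already connected.
A-F (8): add — endpoints in different components.
Non-tree edge A-I has weight 8, equal to the heaviest edge on its tree cycle — swapping gives another MST of the same weight. Not unique.

No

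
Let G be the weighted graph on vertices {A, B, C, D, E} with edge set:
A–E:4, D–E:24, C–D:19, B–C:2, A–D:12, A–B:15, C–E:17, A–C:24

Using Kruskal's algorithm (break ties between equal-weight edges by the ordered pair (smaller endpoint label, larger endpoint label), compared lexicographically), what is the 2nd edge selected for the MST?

Kruskal: consider edges lightest-first.
B–C (2): add — endpoints in different components.
A–E (4): add — endpoints in different components.
A–D (12): add — endpoints in different components.
A–B (15): add — endpoints in different components.
The 2nd edge added is A–E.

A-E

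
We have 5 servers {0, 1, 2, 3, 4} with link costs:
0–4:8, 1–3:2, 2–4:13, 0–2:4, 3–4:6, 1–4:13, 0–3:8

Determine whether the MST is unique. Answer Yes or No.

No

Sort edges by weight, then run Kruskal:
1–3 (2): add. Components now {0} {1,3} {2} {4}
0–2 (4): add. Components now {0,2} {1,3} {4}
3–4 (6): add. Components now {0,2} {1,3,4}
0–3 (8): add. Components now {0,1,2,3,4}
Non-tree edge 0–4 has weight 8, equal to the heaviest edge on its tree cycle — swapping gives another MST of the same weight. Not unique.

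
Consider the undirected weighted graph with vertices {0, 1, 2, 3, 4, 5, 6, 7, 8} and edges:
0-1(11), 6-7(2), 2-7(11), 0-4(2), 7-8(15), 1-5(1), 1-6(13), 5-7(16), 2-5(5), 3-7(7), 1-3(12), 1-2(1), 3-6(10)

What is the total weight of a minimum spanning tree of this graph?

Grow the tree from 2 using Prim:
Step 1: frontier [1-2 1, 2-5 5, 2-7 11] → take 1-2 (1); add 1.
Step 2: frontier [1-5 1, 0-1 11, 1-3 12, 1-6 13, 2-5 5, 2-7 11] → take 1-5 (1); add 5.
Step 3: frontier [0-1 11, 1-3 12, 1-6 13, 2-7 11, 5-7 16] → take 0-1 (11); add 0.
Step 4: frontier [0-4 2, 1-3 12, 1-6 13, 2-7 11, 5-7 16] → take 0-4 (2); add 4.
Step 5: frontier [1-3 12, 1-6 13, 2-7 11, 5-7 16] → take 2-7 (11); add 7.
Step 6: frontier [1-3 12, 1-6 13, 6-7 2, 3-7 7, 7-8 15] → take 6-7 (2); add 6.
Step 7: frontier [1-3 12, 3-6 10, 3-7 7, 7-8 15] → take 3-7 (7); add 3.
Step 8: frontier [7-8 15] → take 7-8 (15); add 8.
MST edges: 1-2, 1-5, 0-1, 0-4, 2-7, 6-7, 3-7, 7-8; total weight 1+1+11+2+11+2+7+15 = 50.

50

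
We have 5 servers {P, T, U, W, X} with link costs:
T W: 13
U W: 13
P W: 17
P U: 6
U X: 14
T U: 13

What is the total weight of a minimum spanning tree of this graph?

Grow the tree from X using Prim:
Step 1: frontier [U X 14] → take U X (14); add U.
Step 2: frontier [P U 6, T U 13, U W 13] → take P U (6); add P.
Step 3: frontier [P W 17, T U 13, U W 13] → take T U (13); add T.
Step 4: frontier [P W 17, T W 13, U W 13] → take T W (13); add W.
MST edges: U X, P U, T U, T W; total weight 14+6+13+13 = 46.

46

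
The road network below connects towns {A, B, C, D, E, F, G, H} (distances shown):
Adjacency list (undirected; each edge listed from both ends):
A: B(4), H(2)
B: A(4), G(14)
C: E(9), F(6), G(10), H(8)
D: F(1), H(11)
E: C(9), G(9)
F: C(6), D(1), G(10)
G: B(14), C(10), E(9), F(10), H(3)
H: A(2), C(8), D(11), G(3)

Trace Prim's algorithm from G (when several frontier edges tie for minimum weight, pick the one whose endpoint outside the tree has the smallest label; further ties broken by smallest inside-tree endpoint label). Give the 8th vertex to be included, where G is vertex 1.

E

Prim's algorithm from G:
Step 1: frontier [G H 3, E G 9, C G 10, F G 10, B G 14] → take G H (3); add H.
Step 2: frontier [E G 9, C G 10, F G 10, B G 14, A H 2, C H 8, D H 11] → take A H (2); add A.
Step 3: frontier [A B 4, E G 9, C G 10, F G 10, B G 14, C H 8, D H 11] → take A B (4); add B.
Step 4: frontier [E G 9, C G 10, F G 10, C H 8, D H 11] → take C H (8); add C.
Step 5: frontier [C F 6, C E 9, E G 9, F G 10, D H 11] → take C F (6); add F.
Step 6: frontier [C E 9, D F 1, E G 9, D H 11] → take D F (1); add D.
Step 7: frontier [C E 9, E G 9] → take C E (9); add E.
Vertex order: G, H, A, B, C, F, D, E. The 8th vertex is E.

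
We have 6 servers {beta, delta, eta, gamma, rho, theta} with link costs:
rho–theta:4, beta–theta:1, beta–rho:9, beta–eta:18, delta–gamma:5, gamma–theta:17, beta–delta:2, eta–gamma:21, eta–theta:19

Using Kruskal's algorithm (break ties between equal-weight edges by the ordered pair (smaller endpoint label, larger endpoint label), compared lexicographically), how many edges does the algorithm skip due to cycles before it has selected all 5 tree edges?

2

Kruskal's algorithm — process edges by increasing weight (ties by edge label):
beta–theta (1): add. Components now {rho} {beta,theta} {gamma} {delta} {eta}
beta–delta (2): add. Components now {rho} {beta,delta,theta} {gamma} {eta}
rho–theta (4): add. Components now {beta,delta,rho,theta} {gamma} {eta}
delta–gamma (5): add. Components now {beta,delta,gamma,rho,theta} {eta}
beta–rho (9): skip — rho and beta already connected.
gamma–theta (17): skip — gamma and theta already connected.
beta–eta (18): add. Components now {beta,delta,eta,gamma,rho,theta}
Edges rejected before the tree was complete: 2.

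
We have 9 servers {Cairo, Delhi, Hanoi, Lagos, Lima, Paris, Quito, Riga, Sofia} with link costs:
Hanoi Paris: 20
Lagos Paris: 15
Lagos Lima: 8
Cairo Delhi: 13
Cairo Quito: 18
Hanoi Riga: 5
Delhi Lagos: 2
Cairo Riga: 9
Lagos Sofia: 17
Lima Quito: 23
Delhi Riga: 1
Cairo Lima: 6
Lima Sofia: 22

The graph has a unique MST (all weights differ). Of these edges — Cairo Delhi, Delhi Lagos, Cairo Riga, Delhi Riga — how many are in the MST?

2

Kruskal's algorithm — process edges by increasing weight (ties by edge label):
Delhi Riga (1): add — endpoints in different components.
Delhi Lagos (2): add — endpoints in different components.
Hanoi Riga (5): add — endpoints in different components.
Cairo Lima (6): add — endpoints in different components.
Lagos Lima (8): add — endpoints in different components.
Cairo Riga (9): skip — Riga and Cairo already connected.
Cairo Delhi (13): skip — Cairo and Delhi already connected.
Lagos Paris (15): add — endpoints in different components.
Lagos Sofia (17): add — endpoints in different components.
Cairo Quito (18): add — endpoints in different components.
MST edge set: {Delhi Riga, Delhi Lagos, Hanoi Riga, Cairo Lima, Lagos Lima, Lagos Paris, Lagos Sofia, Cairo Quito}.
Of the listed edges, {Delhi Lagos, Delhi Riga} are in the MST → 2.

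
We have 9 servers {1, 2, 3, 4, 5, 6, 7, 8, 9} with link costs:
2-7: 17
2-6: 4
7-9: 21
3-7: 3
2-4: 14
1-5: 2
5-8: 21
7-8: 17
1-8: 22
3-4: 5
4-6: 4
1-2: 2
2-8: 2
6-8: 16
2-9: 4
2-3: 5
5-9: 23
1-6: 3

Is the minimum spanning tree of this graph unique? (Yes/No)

Sort edges by weight, then run Kruskal:
1-2 (2): add — endpoints in different components.
1-5 (2): add — endpoints in different components.
2-8 (2): add — endpoints in different components.
1-6 (3): add — endpoints in different components.
3-7 (3): add — endpoints in different components.
2-6 (4): skip — 2 and 6 already connected.
2-9 (4): add — endpoints in different components.
4-6 (4): add — endpoints in different components.
2-3 (5): add — endpoints in different components.
Non-tree edge 3-4 has weight 5, equal to the heaviest edge on its tree cycle — swapping gives another MST of the same weight. Not unique.

No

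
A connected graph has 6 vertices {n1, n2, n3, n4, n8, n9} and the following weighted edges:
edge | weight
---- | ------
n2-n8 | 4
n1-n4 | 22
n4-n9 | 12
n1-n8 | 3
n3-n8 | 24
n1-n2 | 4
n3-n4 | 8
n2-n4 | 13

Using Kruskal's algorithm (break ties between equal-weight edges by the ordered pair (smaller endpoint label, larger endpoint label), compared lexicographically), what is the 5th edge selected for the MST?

Kruskal: consider edges lightest-first.
n1-n8 (3): add. Components now {n1,n8} {n2} {n4} {n9} {n3}
n1-n2 (4): add. Components now {n1,n2,n8} {n4} {n9} {n3}
n2-n8 (4): skip — n8 and n2 already connected.
n3-n4 (8): add. Components now {n1,n2,n8} {n3,n4} {n9}
n4-n9 (12): add. Components now {n1,n2,n8} {n3,n4,n9}
n2-n4 (13): add. Components now {n1,n2,n3,n4,n8,n9}
The 5th edge added is n2-n4.

n2-n4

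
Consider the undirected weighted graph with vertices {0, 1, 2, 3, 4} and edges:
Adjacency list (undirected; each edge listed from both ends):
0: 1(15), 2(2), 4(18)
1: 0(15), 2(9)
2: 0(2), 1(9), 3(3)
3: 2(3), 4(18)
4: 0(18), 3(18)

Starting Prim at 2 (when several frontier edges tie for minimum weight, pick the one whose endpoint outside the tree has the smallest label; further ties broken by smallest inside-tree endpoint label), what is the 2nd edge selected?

2-3

Prim, starting at 2.
Step 1: cheapest edge leaving the tree is 0—2 (2); add 0.
Step 2: cheapest edge leaving the tree is 2—3 (3); add 3.
Step 3: cheapest edge leaving the tree is 1—2 (9); add 1.
Step 4: cheapest edge leaving the tree is 0—4 (18); add 4.
The 2nd edge added is 2—3.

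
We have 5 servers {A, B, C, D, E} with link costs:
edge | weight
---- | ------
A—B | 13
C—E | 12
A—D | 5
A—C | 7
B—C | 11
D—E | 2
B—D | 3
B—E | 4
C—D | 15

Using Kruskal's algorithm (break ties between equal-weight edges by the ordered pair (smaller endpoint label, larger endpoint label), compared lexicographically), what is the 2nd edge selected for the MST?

B-D

Kruskal's algorithm — process edges by increasing weight (ties by edge label):
D—E (2): add. Components now {A} {B} {C} {D,E}
B—D (3): add. Components now {A} {B,D,E} {C}
B—E (4): skip — B and E already connected.
A—D (5): add. Components now {A,B,D,E} {C}
A—C (7): add. Components now {A,B,C,D,E}
The 2nd edge added is B—D.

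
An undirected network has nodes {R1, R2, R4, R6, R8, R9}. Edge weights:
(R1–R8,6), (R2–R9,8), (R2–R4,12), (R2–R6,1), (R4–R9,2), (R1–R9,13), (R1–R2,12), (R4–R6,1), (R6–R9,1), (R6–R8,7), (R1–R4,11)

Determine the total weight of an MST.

Sort edges by weight, then run Kruskal:
R2–R6 (1): add — endpoints in different components.
R4–R6 (1): add — endpoints in different components.
R6–R9 (1): add — endpoints in different components.
R4–R9 (2): skip — R9 and R4 already connected.
R1–R8 (6): add — endpoints in different components.
R6–R8 (7): add — endpoints in different components.
MST edges: R2–R6, R4–R6, R6–R9, R1–R8, R6–R8; total weight 1+1+1+6+7 = 16.

16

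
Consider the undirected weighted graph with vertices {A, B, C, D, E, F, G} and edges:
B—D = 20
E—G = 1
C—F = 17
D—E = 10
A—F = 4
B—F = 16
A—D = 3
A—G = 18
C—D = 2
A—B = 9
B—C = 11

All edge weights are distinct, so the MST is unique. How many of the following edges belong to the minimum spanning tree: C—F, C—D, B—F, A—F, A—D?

Kruskal's algorithm — process edges by increasing weight (ties by edge label):
E—G (1): add. Components now {A} {B} {C} {D} {E,G} {F}
C—D (2): add. Components now {A} {B} {C,D} {E,G} {F}
A—D (3): add. Components now {A,C,D} {B} {E,G} {F}
A—F (4): add. Components now {A,C,D,F} {B} {E,G}
A—B (9): add. Components now {A,B,C,D,F} {E,G}
D—E (10): add. Components now {A,B,C,D,E,F,G}
MST edge set: {E—G, C—D, A—D, A—F, A—B, D—E}.
Of the listed edges, {C—D, A—F, A—D} are in the MST → 3.

3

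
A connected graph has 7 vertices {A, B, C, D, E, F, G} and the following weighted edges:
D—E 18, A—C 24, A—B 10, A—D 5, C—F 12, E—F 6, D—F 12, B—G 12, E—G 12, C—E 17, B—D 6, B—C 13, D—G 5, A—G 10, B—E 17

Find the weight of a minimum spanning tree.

Sort edges by weight, then run Kruskal:
A—D (5): add. Components now {A,D} {B} {C} {E} {F} {G}
D—G (5): add. Components now {A,D,G} {B} {C} {E} {F}
B—D (6): add. Components now {A,B,D,G} {C} {E} {F}
E—F (6): add. Components now {A,B,D,G} {C} {E,F}
A—B (10): skip — A and B already connected.
A—G (10): skip — A and G already connected.
B—G (12): skip — B and G already connected.
C—F (12): add. Components now {A,B,D,G} {C,E,F}
D—F (12): add. Components now {A,B,C,D,E,F,G}
MST edges: A—D, D—G, B—D, E—F, C—F, D—F; total weight 5+5+6+6+12+12 = 46.

46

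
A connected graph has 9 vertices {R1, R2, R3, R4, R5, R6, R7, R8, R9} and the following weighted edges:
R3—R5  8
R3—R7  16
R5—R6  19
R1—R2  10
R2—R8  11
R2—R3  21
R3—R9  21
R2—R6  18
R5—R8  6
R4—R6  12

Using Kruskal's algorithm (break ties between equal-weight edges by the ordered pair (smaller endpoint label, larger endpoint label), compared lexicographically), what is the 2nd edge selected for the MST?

Kruskal's algorithm — process edges by increasing weight (ties by edge label):
R5—R8 (6): add — endpoints in different components.
R3—R5 (8): add — endpoints in different components.
R1—R2 (10): add — endpoints in different components.
R2—R8 (11): add — endpoints in different components.
R4—R6 (12): add — endpoints in different components.
R3—R7 (16): add — endpoints in different components.
R2—R6 (18): add — endpoints in different components.
R5—R6 (19): skip — R6 and R5 already connected.
R2—R3 (21): skip — R3 and R2 already connected.
R3—R9 (21): add — endpoints in different components.
The 2nd edge added is R3—R5.

R3-R5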